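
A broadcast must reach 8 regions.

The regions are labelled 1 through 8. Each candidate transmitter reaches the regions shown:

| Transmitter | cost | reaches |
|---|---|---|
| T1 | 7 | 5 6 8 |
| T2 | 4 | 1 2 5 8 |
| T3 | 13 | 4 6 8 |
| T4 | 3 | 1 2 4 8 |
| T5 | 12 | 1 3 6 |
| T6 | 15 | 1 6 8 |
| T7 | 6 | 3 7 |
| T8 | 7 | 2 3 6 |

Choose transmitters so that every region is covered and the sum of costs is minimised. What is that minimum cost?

T1, T4, T7 together cover every region (T1 ∪ T4 ∪ T7 = {1, 2, 3, 4, 5, 6, 7, 8}); total cost 7 + 3 + 6 = 16.
No covering selection has total cost below 16.

16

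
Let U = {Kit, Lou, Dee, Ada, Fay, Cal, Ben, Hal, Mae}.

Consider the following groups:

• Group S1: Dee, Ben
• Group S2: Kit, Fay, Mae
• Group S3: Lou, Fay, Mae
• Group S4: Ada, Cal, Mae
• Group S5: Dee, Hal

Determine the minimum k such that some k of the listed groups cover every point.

5

Take {S1, S2, S3, S4, S5}. Their union is {Kit, Lou, Dee, Ada, Fay, Cal, Ben, Hal, Mae}, which is all 9 points.
No 4 of the 5 groups cover everything (all 5 combinations miss at least one point), so 5 is optimal.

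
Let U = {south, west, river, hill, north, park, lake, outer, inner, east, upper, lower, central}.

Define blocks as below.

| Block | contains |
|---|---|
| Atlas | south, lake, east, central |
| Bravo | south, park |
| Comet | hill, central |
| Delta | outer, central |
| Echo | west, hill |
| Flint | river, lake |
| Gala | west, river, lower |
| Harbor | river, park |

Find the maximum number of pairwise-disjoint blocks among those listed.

Bravo, Delta, Echo, Flint are pairwise disjoint (Bravo={south,park}; Delta={outer,central}; Echo={west,hill}; Flint={river,lake}).
Every remaining block overlaps one of these, and no 5 of the listed blocks are pairwise disjoint, so 4 is the maximum.

4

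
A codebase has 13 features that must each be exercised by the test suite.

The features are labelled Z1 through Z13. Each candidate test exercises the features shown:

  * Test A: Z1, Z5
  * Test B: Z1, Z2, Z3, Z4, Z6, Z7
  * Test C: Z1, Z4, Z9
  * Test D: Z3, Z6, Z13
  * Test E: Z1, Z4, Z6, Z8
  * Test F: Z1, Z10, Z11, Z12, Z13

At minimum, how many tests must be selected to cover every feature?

Take {A, B, C, E, F}. Their union is {Z1, Z2, Z3, Z4, Z5, Z6, Z7, Z8, Z9, Z10, Z11, Z12, Z13}, which is all 13 features.
No 4 of the 6 tests cover everything (all 15 combinations miss at least one feature), so 5 is optimal.

5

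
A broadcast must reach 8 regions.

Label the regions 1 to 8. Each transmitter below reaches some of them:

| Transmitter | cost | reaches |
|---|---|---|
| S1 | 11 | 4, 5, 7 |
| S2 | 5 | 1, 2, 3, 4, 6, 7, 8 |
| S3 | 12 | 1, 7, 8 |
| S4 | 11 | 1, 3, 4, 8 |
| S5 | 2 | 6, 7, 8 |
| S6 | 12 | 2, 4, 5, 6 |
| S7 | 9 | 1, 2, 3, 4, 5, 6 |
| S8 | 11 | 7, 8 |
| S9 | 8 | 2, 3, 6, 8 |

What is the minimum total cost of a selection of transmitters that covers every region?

11

S5, S7 together cover every region (S5 ∪ S7 = {1, 2, 3, 4, 5, 6, 7, 8}); total cost 2 + 9 = 11.
The greedy pick S5, S2, S7 costs 16; no covering selection beats 11.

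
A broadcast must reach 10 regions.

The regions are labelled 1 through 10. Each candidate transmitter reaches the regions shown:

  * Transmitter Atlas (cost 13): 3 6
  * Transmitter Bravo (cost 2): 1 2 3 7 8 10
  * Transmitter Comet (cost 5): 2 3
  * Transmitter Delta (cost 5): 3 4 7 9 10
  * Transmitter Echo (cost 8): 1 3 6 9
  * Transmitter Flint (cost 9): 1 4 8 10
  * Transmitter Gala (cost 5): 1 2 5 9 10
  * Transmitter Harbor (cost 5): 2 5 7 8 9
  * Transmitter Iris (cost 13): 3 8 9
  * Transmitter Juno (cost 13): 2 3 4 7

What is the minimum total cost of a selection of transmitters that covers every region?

18

Delta, Echo, Harbor together cover every region (Delta ∪ Echo ∪ Harbor = {1, 2, 3, 4, 5, 6, 7, 8, 9, 10}); total cost 5 + 8 + 5 = 18.
The greedy pick Bravo, Delta, Gala, Echo costs 20; no covering selection beats 18.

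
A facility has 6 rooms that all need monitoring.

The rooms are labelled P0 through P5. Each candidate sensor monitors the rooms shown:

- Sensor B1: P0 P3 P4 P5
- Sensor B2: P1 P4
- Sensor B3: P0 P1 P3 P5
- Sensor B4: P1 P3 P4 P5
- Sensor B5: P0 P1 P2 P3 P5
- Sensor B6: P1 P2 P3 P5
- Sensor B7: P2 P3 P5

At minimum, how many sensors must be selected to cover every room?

2

B2 and B5 together: B2 ∪ B5 = {P0, P1, P2, P3, P4, P5} — every room is covered.
No single sensor has all 6 rooms (the largest, B5, has 5), so 2 is optimal.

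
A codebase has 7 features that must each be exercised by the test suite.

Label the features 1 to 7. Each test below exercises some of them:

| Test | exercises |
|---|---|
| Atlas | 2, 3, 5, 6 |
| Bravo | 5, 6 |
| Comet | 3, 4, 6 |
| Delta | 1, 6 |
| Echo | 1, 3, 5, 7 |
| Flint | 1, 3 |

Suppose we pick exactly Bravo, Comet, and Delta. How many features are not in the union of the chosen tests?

2

Union of Bravo, Comet, Delta = {1, 3, 4, 5, 6}.
Not covered: 2, 7 — 2 features.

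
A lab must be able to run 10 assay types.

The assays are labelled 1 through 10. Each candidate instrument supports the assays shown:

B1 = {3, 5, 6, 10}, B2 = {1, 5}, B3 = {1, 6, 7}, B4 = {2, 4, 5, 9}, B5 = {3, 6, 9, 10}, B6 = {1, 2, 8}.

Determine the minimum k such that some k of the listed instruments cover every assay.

4

Take {B3, B4, B5, B6}. Their union is {1, 2, 3, 4, 5, 6, 7, 8, 9, 10}, which is all 10 assays.
No 3 of the 6 instruments cover everything (all 20 combinations miss at least one assay), so 4 is optimal.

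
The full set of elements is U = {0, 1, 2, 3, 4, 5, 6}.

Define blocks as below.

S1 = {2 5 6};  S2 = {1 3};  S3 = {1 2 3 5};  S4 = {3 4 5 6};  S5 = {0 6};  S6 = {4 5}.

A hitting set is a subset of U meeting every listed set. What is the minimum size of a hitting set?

3

Take H = {1, 4, 6}. Each listed block contains at least one of these, so H is a hitting set of size 3.
The blocks S2, S5, S6 are pairwise disjoint, so any hitting set needs a separate element for each — at least 3. Hence 3 is optimal.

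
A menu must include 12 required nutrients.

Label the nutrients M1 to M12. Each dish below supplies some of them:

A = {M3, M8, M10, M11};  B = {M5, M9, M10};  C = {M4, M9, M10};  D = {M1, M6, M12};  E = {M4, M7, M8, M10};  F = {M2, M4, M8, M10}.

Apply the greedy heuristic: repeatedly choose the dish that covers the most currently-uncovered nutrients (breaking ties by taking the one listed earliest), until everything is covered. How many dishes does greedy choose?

Greedy: pick A (covers 4 new) → pick D (covers 3 new) → pick B (covers 2 new) → pick E (covers 2 new) → pick F (covers 1 new). Total picks: 5.

5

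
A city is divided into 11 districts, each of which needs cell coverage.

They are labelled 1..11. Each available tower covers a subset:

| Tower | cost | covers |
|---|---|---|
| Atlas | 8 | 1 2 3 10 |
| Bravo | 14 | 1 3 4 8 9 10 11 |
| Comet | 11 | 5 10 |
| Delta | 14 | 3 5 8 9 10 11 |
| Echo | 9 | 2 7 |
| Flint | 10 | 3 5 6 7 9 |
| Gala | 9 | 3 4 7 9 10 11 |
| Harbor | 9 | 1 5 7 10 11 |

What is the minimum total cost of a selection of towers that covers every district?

32

Atlas, Bravo, Flint together cover every district (Atlas ∪ Bravo ∪ Flint = {1, 2, 3, 4, 5, 6, 7, 8, 9, 10, 11}); total cost 8 + 14 + 10 = 32.
The greedy pick Gala, Atlas, Flint, Bravo costs 41; no covering selection beats 32.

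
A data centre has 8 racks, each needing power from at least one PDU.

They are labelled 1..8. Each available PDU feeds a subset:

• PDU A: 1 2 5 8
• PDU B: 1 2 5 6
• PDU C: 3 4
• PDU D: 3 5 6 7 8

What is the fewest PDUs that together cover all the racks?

B and C and D together: B ∪ C ∪ D = {1, 2, 3, 4, 5, 6, 7, 8} — every rack is covered.
Only C contains 4, so C is forced; the remaining 6 racks need at least 2 more PDUs (each remaining PDU adds at most 4) — so at least 3 PDUs are needed, and 3 is optimal.

3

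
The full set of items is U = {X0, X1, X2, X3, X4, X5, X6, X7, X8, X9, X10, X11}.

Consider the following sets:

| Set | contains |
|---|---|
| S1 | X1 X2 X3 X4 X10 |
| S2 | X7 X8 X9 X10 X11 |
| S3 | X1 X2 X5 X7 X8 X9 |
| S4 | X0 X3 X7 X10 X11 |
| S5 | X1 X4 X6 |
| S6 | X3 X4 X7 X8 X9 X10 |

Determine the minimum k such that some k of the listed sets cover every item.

3

Take {S3, S4, S5}. Their union is {X0, X1, X2, X3, X4, X5, X6, X7, X8, X9, X10, X11}, which is all 12 items.
Only S4 contains X0, so S4 is forced; the remaining 7 items need at least 2 more sets (each remaining set adds at most 5) — so at least 3 sets are needed, and 3 is optimal.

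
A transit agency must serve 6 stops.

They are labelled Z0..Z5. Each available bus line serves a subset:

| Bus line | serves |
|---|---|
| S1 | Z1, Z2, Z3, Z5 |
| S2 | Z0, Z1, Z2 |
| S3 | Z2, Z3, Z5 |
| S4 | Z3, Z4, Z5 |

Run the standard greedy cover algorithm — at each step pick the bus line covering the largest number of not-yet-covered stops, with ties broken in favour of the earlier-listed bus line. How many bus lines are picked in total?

3

Greedy: pick S1 (covers 4 new) → pick S2 (covers 1 new) → pick S4 (covers 1 new). Total picks: 3.
(The true minimum cover uses only 2 bus lines, so greedy is not optimal here.)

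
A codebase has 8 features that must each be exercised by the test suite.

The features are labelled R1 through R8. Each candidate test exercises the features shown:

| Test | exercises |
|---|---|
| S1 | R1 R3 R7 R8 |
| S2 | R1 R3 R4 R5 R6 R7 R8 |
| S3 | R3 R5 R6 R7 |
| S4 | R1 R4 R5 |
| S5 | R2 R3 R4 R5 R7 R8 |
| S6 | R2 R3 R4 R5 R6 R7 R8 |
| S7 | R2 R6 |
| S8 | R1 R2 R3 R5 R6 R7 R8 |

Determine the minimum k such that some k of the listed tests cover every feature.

Take {S2, S7}. Their union is {R1, R2, R3, R4, R5, R6, R7, R8}, which is all 8 features.
No single test has all 8 features (the largest, S2, has 7), so 2 is optimal.

2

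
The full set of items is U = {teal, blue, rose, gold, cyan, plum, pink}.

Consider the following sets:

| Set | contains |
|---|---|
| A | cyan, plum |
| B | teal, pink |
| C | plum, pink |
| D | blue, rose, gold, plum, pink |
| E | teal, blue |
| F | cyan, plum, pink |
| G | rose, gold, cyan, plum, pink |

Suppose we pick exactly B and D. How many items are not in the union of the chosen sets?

Union of B, D = {teal, blue, rose, gold, plum, pink}.
Not covered: cyan — 1 item.

1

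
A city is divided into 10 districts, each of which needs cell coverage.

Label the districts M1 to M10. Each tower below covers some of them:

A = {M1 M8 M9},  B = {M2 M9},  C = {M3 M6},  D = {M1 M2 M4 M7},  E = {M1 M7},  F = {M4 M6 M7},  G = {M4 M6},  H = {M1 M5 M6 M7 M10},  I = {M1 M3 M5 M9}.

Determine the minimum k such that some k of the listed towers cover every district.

4

Take {A, D, H, I}. Their union is {M1, M2, M3, M4, M5, M6, M7, M8, M9, M10}, which is all 10 districts.
Only H contains M10, so H is forced; the remaining 5 districts need at least 3 more towers (each remaining tower adds at most 2) — so at least 4 towers are needed, and 4 is optimal.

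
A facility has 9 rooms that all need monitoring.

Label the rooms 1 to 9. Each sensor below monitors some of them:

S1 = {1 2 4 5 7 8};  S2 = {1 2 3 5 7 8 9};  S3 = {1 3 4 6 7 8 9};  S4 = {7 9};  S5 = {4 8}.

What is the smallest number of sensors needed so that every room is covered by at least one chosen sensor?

S2 and S3 together: S2 ∪ S3 = {1, 2, 3, 4, 5, 6, 7, 8, 9} — every room is covered.
No single sensor has all 9 rooms (the largest, S2, has 7), so 2 is optimal.

2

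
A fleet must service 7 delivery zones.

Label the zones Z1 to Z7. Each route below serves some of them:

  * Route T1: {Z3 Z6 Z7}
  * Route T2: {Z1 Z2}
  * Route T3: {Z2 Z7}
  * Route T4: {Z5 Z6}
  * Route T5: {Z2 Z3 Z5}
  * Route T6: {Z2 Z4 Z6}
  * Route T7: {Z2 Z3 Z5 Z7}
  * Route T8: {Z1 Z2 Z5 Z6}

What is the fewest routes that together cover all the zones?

3

Take {T6, T7, T8}. Their union is {Z1, Z2, Z3, Z4, Z5, Z6, Z7}, which is all 7 zones.
Only T6 contains Z4, so T6 is forced; the remaining 4 zones need at least 2 more routes (each remaining route adds at most 3) — so at least 3 routes are needed, and 3 is optimal.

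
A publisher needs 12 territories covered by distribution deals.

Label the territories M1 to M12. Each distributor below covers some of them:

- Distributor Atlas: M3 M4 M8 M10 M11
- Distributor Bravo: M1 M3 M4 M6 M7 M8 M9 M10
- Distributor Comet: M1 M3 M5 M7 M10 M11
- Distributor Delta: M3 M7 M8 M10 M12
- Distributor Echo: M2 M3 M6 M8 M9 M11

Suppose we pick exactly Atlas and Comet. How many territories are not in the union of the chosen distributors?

Union of Atlas, Comet = {M1, M3, M4, M5, M7, M8, M10, M11}.
Not covered: M2, M6, M9, M12 — 4 territories.

4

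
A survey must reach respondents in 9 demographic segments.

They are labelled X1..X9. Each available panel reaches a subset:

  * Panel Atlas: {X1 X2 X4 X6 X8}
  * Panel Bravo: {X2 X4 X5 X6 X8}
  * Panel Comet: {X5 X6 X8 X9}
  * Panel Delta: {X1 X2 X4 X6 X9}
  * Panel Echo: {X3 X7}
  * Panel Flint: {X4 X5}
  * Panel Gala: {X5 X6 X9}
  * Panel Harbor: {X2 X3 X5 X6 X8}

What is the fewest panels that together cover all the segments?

3

Atlas and Comet and Echo together: Atlas ∪ Comet ∪ Echo = {X1, X2, X3, X4, X5, X6, X7, X8, X9} — every segment is covered.
Only Echo contains X7, so Echo is forced; the remaining 7 segments need at least 2 more panels (each remaining panel adds at most 5) — so at least 3 panels are needed, and 3 is optimal.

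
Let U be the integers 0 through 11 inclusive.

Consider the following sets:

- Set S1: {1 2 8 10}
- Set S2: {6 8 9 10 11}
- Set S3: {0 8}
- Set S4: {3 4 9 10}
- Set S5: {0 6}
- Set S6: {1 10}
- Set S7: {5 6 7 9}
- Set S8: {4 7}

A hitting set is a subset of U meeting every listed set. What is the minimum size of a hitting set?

Take H = {0, 7, 10}. Each listed set contains at least one of these, so H is a hitting set of size 3.
The sets S1, S5, S8 are pairwise disjoint, so any hitting set needs a separate item for each — at least 3. Hence 3 is optimal.

3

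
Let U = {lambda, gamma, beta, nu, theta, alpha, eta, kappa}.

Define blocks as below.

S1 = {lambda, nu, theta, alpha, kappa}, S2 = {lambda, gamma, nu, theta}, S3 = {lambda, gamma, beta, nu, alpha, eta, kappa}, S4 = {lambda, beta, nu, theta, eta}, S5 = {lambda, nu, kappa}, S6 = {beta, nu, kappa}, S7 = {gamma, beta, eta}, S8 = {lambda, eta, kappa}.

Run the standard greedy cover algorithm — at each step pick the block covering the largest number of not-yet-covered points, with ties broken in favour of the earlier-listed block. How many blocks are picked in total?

Greedy: pick S3 (covers 7 new) → pick S1 (covers 1 new). Total picks: 2.

2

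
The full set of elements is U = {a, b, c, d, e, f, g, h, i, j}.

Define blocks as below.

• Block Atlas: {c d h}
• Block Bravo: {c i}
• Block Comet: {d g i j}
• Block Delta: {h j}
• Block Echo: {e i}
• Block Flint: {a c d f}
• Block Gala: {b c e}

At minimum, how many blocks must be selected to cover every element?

4

Take {Comet, Delta, Flint, Gala}. Their union is {a, b, c, d, e, f, g, h, i, j}, which is all 10 elements.
No 3 of the 7 blocks cover everything (all 35 combinations miss at least one element), so 4 is optimal.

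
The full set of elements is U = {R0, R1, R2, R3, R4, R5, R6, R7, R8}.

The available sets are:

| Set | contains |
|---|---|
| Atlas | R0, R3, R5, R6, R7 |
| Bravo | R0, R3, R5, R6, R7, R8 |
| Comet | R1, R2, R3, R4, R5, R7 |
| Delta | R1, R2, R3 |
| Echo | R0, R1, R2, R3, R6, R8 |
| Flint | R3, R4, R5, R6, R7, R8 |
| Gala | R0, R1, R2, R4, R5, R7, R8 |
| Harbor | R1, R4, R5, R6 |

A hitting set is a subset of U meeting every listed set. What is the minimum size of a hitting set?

The 2 elements {R1, R7} hit every set.
No single element lies in every set, so at least 2 are needed and 2 is optimal.

2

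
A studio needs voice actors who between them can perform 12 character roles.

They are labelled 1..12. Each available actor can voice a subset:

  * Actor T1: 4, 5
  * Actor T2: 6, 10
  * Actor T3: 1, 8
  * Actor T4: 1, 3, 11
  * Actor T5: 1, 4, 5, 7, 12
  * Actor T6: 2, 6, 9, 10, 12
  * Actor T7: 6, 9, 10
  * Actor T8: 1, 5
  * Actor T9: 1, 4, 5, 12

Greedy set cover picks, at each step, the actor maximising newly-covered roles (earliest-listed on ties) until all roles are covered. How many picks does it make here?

Greedy: pick T5 (covers 5 new) → pick T6 (covers 4 new) → pick T4 (covers 2 new) → pick T3 (covers 1 new). Total picks: 4.

4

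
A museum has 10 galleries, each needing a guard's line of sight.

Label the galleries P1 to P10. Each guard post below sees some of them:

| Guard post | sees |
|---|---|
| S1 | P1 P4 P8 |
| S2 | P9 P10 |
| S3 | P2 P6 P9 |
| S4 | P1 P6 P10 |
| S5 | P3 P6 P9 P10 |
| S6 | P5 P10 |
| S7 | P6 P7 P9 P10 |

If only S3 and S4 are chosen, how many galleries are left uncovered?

Union of S3, S4 = {P1, P2, P6, P9, P10}.
Not covered: P3, P4, P5, P7, P8 — 5 galleries.

5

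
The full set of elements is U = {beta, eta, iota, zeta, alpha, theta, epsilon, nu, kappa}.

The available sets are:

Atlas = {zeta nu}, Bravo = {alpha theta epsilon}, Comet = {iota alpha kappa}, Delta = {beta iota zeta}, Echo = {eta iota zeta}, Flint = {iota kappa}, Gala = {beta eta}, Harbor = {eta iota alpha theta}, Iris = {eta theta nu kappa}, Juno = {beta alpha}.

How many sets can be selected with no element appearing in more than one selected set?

4

Atlas, Bravo, Flint, Gala are pairwise disjoint (Atlas={zeta,nu}; Bravo={alpha,theta,epsilon}; Flint={iota,kappa}; Gala={beta,eta}).
Every remaining set overlaps one of these, and no 5 of the listed sets are pairwise disjoint, so 4 is the maximum.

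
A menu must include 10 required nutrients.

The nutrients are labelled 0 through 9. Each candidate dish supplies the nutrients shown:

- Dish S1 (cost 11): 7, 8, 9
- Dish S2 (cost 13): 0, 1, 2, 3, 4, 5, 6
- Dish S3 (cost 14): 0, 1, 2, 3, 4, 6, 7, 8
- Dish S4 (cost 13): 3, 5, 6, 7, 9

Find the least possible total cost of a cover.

S1, S2 together cover every nutrient (S1 ∪ S2 = {0, 1, 2, 3, 4, 5, 6, 7, 8, 9}); total cost 11 + 13 = 24.
The greedy pick S3, S4 costs 27; no covering selection beats 24.

24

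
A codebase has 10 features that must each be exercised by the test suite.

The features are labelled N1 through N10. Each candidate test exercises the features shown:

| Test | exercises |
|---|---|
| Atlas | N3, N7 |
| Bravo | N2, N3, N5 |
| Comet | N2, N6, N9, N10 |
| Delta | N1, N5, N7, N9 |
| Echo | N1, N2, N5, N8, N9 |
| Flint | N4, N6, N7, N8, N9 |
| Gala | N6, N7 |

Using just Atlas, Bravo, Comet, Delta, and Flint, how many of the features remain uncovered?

0

Union of Atlas, Bravo, Comet, Delta, Flint = {N1, N2, N3, N4, N5, N6, N7, N8, N9, N10} — that's every feature, so 0 are uncovered.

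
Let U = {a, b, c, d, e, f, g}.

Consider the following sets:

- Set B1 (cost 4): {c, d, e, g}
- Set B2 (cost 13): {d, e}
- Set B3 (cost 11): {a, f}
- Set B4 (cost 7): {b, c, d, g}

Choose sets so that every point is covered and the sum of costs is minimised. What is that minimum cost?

B1, B3, B4 together cover every point (B1 ∪ B3 ∪ B4 = {a, b, c, d, e, f, g}); total cost 4 + 11 + 7 = 22.
No covering selection has total cost below 22.

22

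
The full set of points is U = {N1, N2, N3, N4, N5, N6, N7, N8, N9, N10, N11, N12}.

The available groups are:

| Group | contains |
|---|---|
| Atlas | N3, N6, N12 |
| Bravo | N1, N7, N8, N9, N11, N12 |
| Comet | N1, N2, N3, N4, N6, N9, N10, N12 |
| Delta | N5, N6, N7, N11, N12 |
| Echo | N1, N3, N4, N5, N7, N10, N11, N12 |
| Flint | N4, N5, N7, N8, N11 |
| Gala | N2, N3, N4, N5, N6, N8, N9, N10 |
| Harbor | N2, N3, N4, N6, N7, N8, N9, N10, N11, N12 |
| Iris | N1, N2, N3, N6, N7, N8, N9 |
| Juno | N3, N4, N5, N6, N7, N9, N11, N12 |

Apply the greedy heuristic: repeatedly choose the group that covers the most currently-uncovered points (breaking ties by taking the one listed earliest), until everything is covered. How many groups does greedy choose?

2

Greedy: pick Harbor (covers 10 new) → pick Echo (covers 2 new). Total picks: 2.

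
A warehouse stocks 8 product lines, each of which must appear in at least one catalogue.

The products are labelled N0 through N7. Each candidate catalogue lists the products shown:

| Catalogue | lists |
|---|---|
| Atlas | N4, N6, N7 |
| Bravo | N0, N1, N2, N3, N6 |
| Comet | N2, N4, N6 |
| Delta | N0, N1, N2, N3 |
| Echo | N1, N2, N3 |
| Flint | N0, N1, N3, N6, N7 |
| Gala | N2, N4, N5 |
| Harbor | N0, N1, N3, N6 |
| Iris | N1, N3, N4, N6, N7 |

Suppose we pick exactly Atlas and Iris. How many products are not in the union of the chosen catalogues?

3

Union of Atlas, Iris = {N1, N3, N4, N6, N7}.
Not covered: N0, N2, N5 — 3 products.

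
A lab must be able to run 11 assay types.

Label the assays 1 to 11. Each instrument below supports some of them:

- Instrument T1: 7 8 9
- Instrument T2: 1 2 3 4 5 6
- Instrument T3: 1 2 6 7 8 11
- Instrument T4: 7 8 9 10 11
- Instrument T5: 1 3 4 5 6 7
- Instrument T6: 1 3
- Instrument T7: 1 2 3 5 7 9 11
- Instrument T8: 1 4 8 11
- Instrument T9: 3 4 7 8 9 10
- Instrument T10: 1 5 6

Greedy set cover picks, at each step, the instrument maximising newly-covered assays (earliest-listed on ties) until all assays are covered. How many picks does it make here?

3

Greedy: pick T7 (covers 7 new) → pick T9 (covers 3 new) → pick T2 (covers 1 new). Total picks: 3.
(The true minimum cover uses only 2 instruments, so greedy is not optimal here.)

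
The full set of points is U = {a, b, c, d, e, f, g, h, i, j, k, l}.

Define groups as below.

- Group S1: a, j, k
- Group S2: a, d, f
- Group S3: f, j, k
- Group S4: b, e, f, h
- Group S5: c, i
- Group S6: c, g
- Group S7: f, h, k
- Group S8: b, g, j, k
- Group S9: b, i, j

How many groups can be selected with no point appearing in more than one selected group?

S1, S4, S5 are pairwise disjoint (S1={a,j,k}; S4={b,e,f,h}; S5={c,i}).
Every remaining group overlaps one of these, and no 4 of the listed groups are pairwise disjoint, so 3 is the maximum.

3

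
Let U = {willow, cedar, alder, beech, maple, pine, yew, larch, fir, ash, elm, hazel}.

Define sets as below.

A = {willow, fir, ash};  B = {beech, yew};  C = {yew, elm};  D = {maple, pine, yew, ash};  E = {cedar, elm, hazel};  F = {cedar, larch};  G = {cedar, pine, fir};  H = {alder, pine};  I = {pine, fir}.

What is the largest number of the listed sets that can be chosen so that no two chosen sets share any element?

4

A, B, F, H are pairwise disjoint (A={willow,fir,ash}; B={beech,yew}; F={cedar,larch}; H={alder,pine}).
Every remaining set overlaps one of these, and no 5 of the listed sets are pairwise disjoint, so 4 is the maximum.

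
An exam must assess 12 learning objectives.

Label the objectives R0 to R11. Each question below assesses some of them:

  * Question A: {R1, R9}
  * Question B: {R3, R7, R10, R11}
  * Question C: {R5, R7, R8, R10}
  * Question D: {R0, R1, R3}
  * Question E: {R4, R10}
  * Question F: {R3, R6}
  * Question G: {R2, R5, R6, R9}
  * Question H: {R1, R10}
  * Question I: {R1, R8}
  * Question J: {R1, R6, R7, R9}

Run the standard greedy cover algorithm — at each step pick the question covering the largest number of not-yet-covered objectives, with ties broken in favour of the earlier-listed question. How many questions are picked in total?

5

Greedy: pick B (covers 4 new) → pick G (covers 4 new) → pick D (covers 2 new) → pick C (covers 1 new) → pick E (covers 1 new). Total picks: 5.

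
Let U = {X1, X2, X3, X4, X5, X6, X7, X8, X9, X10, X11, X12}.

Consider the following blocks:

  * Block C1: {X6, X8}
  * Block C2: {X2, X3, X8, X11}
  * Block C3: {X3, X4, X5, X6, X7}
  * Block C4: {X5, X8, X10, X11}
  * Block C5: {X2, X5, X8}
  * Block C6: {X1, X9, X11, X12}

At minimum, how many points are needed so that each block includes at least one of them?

H = {X3, X8, X9} meets every block (each contains at least one member of H), and |H| = 3.
No choice of 2 points meets every block, so 3 is the minimum.

3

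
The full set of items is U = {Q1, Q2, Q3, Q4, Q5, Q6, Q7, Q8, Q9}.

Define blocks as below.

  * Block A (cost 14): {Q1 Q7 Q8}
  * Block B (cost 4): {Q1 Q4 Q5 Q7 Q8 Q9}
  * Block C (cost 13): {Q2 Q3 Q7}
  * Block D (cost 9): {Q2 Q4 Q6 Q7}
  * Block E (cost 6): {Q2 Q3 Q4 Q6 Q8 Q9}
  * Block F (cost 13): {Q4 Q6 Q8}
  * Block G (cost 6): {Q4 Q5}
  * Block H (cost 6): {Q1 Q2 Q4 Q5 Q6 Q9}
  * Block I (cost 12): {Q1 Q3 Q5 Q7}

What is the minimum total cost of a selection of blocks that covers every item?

B, E together cover every item (B ∪ E = {Q1, Q2, Q3, Q4, Q5, Q6, Q7, Q8, Q9}); total cost 4 + 6 = 10.
No covering selection has total cost below 10.

10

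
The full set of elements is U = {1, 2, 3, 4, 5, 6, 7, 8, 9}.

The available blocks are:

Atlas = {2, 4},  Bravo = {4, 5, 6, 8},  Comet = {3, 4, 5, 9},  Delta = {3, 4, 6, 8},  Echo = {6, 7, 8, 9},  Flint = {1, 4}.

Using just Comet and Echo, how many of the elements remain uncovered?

2

Union of Comet, Echo = {3, 4, 5, 6, 7, 8, 9}.
Not covered: 1, 2 — 2 elements.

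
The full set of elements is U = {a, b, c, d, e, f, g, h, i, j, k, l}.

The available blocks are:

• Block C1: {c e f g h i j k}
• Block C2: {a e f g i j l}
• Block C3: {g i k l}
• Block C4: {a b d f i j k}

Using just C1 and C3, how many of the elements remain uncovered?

3

Union of C1, C3 = {c, e, f, g, h, i, j, k, l}.
Not covered: a, b, d — 3 elements.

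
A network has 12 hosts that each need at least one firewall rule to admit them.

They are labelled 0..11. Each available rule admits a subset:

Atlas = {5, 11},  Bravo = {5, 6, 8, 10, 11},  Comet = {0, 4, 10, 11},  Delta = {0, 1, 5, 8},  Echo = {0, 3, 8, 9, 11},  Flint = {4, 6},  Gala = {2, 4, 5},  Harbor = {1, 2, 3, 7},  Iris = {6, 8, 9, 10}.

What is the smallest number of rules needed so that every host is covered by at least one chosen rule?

4

Echo and Gala and Harbor and Iris together: Echo ∪ Gala ∪ Harbor ∪ Iris = {0, 1, 2, 3, 4, 5, 6, 7, 8, 9, 10, 11} — every host is covered.
No 3 of the 9 rules cover everything (all 84 combinations miss at least one host), so 4 is optimal.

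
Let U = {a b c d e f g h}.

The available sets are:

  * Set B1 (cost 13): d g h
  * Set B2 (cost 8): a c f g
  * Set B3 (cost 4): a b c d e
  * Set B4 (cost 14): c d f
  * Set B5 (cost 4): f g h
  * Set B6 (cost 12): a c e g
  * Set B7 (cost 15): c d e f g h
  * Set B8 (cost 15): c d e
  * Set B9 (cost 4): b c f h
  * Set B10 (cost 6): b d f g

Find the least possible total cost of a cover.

8

B3, B5 together cover every element (B3 ∪ B5 = {a, b, c, d, e, f, g, h}); total cost 4 + 4 = 8.
No covering selection has total cost below 8.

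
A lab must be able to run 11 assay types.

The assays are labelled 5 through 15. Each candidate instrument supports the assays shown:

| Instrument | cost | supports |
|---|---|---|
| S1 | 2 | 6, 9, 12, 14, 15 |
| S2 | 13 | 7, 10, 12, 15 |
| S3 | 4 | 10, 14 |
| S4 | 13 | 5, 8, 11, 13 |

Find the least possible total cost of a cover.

S1, S2, S4 together cover every assay (S1 ∪ S2 ∪ S4 = {5, 6, 7, 8, 9, 10, 11, 12, 13, 14, 15}); total cost 2 + 13 + 13 = 28.
The greedy pick S1, S4, S3, S2 costs 32; no covering selection beats 28.

28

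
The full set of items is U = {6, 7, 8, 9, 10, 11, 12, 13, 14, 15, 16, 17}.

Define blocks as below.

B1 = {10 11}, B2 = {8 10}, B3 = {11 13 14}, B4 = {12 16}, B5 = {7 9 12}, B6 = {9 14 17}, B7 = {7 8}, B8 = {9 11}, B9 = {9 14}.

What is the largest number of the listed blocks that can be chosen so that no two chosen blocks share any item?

4

B1, B4, B6, B7 are pairwise disjoint (B1={10,11}; B4={12,16}; B6={9,14,17}; B7={7,8}).
Every remaining block overlaps one of these, and no 5 of the listed blocks are pairwise disjoint, so 4 is the maximum.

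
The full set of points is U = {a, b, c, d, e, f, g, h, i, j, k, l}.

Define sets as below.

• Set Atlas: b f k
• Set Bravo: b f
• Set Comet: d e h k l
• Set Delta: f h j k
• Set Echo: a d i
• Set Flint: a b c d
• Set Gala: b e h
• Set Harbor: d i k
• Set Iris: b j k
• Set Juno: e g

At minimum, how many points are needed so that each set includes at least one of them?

The 4 points {b, d, e, h} hit every set.
No choice of 3 points meets every set, so 4 is the minimum.

4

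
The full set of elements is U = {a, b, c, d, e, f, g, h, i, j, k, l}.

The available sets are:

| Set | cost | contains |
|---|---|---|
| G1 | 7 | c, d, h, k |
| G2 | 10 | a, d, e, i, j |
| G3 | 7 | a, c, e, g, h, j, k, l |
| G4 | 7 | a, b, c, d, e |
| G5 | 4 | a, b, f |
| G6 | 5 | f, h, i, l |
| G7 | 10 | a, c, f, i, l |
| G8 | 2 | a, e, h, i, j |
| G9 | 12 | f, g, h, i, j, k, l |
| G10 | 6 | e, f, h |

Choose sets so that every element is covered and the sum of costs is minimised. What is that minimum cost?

19

G3, G4, G6 together cover every element (G3 ∪ G4 ∪ G6 = {a, b, c, d, e, f, g, h, i, j, k, l}); total cost 7 + 7 + 5 = 19.
The greedy pick G8, G3, G5, G1 costs 20; no covering selection beats 19.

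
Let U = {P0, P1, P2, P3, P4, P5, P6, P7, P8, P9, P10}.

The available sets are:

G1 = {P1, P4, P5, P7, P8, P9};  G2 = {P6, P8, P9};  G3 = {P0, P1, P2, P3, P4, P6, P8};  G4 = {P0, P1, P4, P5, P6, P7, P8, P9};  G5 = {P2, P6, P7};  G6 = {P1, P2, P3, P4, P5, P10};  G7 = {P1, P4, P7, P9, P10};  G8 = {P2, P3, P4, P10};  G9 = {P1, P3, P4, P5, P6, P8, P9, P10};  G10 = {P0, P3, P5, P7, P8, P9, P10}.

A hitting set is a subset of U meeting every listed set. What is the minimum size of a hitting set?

2

The 2 points {P2, P9} hit every set.
The sets G2, G8 are pairwise disjoint, so any hitting set needs a separate point for each — at least 2. Hence 2 is optimal.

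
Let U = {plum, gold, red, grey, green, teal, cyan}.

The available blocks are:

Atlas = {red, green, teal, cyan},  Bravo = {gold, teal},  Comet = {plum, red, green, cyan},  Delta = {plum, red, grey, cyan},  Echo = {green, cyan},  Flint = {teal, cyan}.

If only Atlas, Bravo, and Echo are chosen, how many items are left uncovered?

Union of Atlas, Bravo, Echo = {gold, red, green, teal, cyan}.
Not covered: plum, grey — 2 items.

2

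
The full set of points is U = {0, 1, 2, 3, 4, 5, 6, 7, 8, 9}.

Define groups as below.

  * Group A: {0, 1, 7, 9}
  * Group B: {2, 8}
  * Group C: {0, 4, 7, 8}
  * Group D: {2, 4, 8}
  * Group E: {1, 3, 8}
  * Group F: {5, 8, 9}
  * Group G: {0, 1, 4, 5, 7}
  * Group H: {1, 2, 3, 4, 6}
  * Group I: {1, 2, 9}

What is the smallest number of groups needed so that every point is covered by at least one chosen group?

F and G and H together: F ∪ G ∪ H = {0, 1, 2, 3, 4, 5, 6, 7, 8, 9} — every point is covered.
Only H contains 6, so H is forced; the remaining 5 points need at least 2 more groups (each remaining group adds at most 3) — so at least 3 groups are needed, and 3 is optimal.

3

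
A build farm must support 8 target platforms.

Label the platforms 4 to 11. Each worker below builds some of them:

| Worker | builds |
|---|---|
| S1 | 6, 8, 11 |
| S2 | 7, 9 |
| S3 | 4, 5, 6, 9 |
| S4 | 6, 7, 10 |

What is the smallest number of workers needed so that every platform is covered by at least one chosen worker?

S1 and S3 and S4 together: S1 ∪ S3 ∪ S4 = {4, 5, 6, 7, 8, 9, 10, 11} — every platform is covered.
Only S3 contains 4, so S3 is forced; the remaining 4 platforms need at least 2 more workers (each remaining worker adds at most 2) — so at least 3 workers are needed, and 3 is optimal.

3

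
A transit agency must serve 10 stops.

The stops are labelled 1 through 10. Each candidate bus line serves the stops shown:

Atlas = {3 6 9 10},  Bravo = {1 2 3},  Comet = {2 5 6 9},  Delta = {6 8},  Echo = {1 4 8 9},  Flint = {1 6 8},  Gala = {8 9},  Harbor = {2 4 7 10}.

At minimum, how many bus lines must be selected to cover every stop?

Atlas and Comet and Echo and Harbor together: Atlas ∪ Comet ∪ Echo ∪ Harbor = {1, 2, 3, 4, 5, 6, 7, 8, 9, 10} — every stop is covered.
No 3 of the 8 bus lines cover everything (all 56 combinations miss at least one stop), so 4 is optimal.

4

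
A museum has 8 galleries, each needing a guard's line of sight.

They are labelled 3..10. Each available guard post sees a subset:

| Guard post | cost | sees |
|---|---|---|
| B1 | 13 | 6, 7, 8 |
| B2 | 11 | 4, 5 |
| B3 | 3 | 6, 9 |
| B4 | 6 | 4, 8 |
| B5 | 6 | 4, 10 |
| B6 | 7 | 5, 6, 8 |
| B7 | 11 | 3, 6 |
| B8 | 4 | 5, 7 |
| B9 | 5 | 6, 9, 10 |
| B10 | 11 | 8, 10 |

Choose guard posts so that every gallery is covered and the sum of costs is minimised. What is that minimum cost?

B4, B7, B8, B9 together cover every gallery (B4 ∪ B7 ∪ B8 ∪ B9 = {3, 4, 5, 6, 7, 8, 9, 10}); total cost 6 + 11 + 4 + 5 = 26.
The greedy pick B3, B8, B4, B9, B7 costs 29; no covering selection beats 26.

26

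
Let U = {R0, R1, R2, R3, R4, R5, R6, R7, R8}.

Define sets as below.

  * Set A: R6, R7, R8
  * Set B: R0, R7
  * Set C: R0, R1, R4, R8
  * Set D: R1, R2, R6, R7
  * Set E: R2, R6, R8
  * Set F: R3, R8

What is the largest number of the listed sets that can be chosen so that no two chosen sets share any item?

2

B, E are pairwise disjoint (B={R0,R7}; E={R2,R6,R8}).
Every remaining set overlaps one of these, and no 3 of the listed sets are pairwise disjoint, so 2 is the maximum.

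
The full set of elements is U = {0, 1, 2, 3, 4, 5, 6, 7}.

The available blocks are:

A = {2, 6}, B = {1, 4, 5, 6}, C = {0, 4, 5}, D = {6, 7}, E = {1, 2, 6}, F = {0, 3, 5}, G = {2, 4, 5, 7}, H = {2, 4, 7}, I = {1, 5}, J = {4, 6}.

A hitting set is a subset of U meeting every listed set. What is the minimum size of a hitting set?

The 3 elements {4, 5, 6} hit every block.
No choice of 2 elements meets every block, so 3 is the minimum.

3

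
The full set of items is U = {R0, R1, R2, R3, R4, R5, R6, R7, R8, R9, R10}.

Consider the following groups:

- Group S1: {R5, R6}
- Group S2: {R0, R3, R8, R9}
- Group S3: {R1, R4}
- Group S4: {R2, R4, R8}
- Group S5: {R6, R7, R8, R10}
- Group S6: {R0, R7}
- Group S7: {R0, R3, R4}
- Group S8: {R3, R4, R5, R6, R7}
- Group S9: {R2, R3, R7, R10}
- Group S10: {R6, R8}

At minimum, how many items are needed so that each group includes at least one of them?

4

H = {R4, R5, R7, R8} meets every group (each contains at least one member of H), and |H| = 4.
No choice of 3 items meets every group, so 4 is the minimum.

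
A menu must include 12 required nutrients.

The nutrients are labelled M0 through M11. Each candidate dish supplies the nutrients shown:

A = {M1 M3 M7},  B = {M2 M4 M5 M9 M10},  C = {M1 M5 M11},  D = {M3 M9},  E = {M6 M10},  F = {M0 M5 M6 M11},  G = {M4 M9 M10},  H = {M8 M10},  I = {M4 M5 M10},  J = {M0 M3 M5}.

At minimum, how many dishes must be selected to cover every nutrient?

A and B and F and H together: A ∪ B ∪ F ∪ H = {M0, M1, M2, M3, M4, M5, M6, M7, M8, M9, M10, M11} — every nutrient is covered.
Only B contains M2, so B is forced; the remaining 7 nutrients need at least 3 more dishes (each remaining dish adds at most 3) — so at least 4 dishes are needed, and 4 is optimal.

4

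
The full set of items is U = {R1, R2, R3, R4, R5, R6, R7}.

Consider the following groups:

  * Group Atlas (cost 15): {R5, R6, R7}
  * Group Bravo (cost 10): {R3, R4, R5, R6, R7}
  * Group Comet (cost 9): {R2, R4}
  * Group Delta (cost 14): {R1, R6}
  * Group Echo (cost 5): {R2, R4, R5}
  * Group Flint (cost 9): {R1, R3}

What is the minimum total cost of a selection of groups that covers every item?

Bravo, Echo, Flint together cover every item (Bravo ∪ Echo ∪ Flint = {R1, R2, R3, R4, R5, R6, R7}); total cost 10 + 5 + 9 = 24.
No covering selection has total cost below 24.

24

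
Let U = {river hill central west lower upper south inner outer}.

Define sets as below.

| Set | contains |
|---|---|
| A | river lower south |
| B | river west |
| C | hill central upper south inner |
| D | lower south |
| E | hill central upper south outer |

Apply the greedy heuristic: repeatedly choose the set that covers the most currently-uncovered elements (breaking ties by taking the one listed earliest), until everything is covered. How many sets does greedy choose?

4

Greedy: pick C (covers 5 new) → pick A (covers 2 new) → pick B (covers 1 new) → pick E (covers 1 new). Total picks: 4.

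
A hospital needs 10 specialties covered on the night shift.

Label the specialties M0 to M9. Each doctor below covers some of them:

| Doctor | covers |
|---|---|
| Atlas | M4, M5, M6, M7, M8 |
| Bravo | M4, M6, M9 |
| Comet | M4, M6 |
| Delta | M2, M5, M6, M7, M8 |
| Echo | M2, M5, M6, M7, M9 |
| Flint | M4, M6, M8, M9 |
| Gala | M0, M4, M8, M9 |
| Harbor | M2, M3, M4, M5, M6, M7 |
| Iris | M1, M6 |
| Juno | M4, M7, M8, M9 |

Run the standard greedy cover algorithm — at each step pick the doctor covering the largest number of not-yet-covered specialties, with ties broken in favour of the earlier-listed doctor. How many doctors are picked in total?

Greedy: pick Harbor (covers 6 new) → pick Gala (covers 3 new) → pick Iris (covers 1 new). Total picks: 3.

3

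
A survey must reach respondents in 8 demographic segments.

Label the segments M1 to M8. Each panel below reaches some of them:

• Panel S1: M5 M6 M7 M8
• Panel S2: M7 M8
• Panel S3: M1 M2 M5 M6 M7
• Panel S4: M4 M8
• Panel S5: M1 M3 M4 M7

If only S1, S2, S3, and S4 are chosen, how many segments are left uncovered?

Union of S1, S2, S3, S4 = {M1, M2, M4, M5, M6, M7, M8}.
Not covered: M3 — 1 segment.

1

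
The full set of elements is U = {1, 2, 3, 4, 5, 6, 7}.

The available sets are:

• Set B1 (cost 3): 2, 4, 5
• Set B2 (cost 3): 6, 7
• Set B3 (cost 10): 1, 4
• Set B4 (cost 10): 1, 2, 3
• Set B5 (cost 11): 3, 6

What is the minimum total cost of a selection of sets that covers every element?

B1, B2, B4 together cover every element (B1 ∪ B2 ∪ B4 = {1, 2, 3, 4, 5, 6, 7}); total cost 3 + 3 + 10 = 16.
No covering selection has total cost below 16.

16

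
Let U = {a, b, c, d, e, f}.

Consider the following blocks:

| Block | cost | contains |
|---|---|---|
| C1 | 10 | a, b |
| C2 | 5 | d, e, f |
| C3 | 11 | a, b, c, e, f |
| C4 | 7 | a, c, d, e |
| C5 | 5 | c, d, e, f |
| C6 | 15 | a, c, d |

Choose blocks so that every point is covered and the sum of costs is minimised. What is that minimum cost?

15

C1, C5 together cover every point (C1 ∪ C5 = {a, b, c, d, e, f}); total cost 10 + 5 = 15.
No covering selection has total cost below 15.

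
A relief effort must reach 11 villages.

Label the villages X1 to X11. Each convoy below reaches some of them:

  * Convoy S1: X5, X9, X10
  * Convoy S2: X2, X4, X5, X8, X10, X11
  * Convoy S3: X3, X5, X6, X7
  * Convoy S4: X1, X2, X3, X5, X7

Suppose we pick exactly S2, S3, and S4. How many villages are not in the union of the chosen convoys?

1

Union of S2, S3, S4 = {X1, X2, X3, X4, X5, X6, X7, X8, X10, X11}.
Not covered: X9 — 1 village.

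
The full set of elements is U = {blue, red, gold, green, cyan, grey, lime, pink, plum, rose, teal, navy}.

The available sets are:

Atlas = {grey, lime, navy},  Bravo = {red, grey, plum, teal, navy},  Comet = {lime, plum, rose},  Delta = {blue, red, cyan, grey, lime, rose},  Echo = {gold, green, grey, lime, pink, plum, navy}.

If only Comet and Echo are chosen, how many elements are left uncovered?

4

Union of Comet, Echo = {gold, green, grey, lime, pink, plum, rose, navy}.
Not covered: blue, red, cyan, teal — 4 elements.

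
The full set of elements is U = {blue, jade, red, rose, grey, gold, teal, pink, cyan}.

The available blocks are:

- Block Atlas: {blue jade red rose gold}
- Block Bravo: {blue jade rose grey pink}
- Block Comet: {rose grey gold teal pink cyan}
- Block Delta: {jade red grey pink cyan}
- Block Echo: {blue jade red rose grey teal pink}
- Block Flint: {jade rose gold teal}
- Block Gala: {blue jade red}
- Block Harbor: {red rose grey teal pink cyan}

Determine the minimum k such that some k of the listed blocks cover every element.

Atlas and Harbor together: Atlas ∪ Harbor = {blue, jade, red, rose, grey, gold, teal, pink, cyan} — every element is covered.
No single block has all 9 elements (the largest, Echo, has 7), so 2 is optimal.

2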